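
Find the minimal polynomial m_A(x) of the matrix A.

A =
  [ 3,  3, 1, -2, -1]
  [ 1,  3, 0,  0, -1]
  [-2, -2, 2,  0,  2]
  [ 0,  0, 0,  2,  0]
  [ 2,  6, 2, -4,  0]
x^3 - 6*x^2 + 12*x - 8

The characteristic polynomial is χ_A(x) = (x - 2)^5, so the eigenvalues are known. The minimal polynomial is
  m_A(x) = Π_λ (x − λ)^{k_λ}
where k_λ is the size of the *largest* Jordan block for λ (equivalently, the smallest k with (A − λI)^k v = 0 for every generalised eigenvector v of λ).

  λ = 2: largest Jordan block has size 3, contributing (x − 2)^3

So m_A(x) = (x - 2)^3 = x^3 - 6*x^2 + 12*x - 8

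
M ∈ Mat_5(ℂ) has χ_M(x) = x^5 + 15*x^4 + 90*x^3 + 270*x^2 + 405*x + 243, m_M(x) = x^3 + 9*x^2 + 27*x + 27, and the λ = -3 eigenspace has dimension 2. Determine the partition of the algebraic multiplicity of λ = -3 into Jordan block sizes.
Block sizes for λ = -3: [3, 2]

Step 1 — from the characteristic polynomial, algebraic multiplicity of λ = -3 is 5. From dim ker(M − (-3)·I) = 2, there are exactly 2 Jordan blocks for λ = -3.
Step 2 — from the minimal polynomial, the factor (x + 3)^3 tells us the largest block for λ = -3 has size 3.
Step 3 — with total size 5, 2 blocks, and largest block 3, the block sizes (in nonincreasing order) are [3, 2].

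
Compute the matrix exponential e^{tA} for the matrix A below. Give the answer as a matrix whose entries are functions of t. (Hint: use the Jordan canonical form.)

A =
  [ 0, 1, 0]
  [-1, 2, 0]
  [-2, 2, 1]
e^{tA} =
  [-t*exp(t) + exp(t), t*exp(t), 0]
  [-t*exp(t), t*exp(t) + exp(t), 0]
  [-2*t*exp(t), 2*t*exp(t), exp(t)]

Strategy: write A = P · J · P⁻¹ where J is a Jordan canonical form, so e^{tA} = P · e^{tJ} · P⁻¹, and e^{tJ} can be computed block-by-block.

A has Jordan form
J =
  [1, 1, 0]
  [0, 1, 0]
  [0, 0, 1]
(up to reordering of blocks).

Per-block formulas:
  For a 1×1 block at λ = 1: exp(t · [1]) = [e^(1t)].
  For a 2×2 Jordan block J_2(1): exp(t · J_2(1)) = e^(1t)·(I + t·N), where N is the 2×2 nilpotent shift.

After assembling e^{tJ} and conjugating by P, we get:

e^{tA} =
  [-t*exp(t) + exp(t), t*exp(t), 0]
  [-t*exp(t), t*exp(t) + exp(t), 0]
  [-2*t*exp(t), 2*t*exp(t), exp(t)]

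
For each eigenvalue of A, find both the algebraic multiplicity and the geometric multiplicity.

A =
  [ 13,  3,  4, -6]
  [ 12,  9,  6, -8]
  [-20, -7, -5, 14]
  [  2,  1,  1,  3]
λ = 5: alg = 4, geom = 2

Step 1 — factor the characteristic polynomial to read off the algebraic multiplicities:
  χ_A(x) = (x - 5)^4

Step 2 — compute geometric multiplicities via the rank-nullity identity g(λ) = n − rank(A − λI):
  rank(A − (5)·I) = 2, so dim ker(A − (5)·I) = n − 2 = 2

Summary:
  λ = 5: algebraic multiplicity = 4, geometric multiplicity = 2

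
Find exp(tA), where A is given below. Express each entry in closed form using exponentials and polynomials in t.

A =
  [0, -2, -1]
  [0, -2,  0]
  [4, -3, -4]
e^{tA} =
  [2*t*exp(-2*t) + exp(-2*t), -t^2*exp(-2*t)/2 - 2*t*exp(-2*t), -t*exp(-2*t)]
  [0, exp(-2*t), 0]
  [4*t*exp(-2*t), -t^2*exp(-2*t) - 3*t*exp(-2*t), -2*t*exp(-2*t) + exp(-2*t)]

Strategy: write A = P · J · P⁻¹ where J is a Jordan canonical form, so e^{tA} = P · e^{tJ} · P⁻¹, and e^{tJ} can be computed block-by-block.

A has Jordan form
J =
  [-2,  1,  0]
  [ 0, -2,  1]
  [ 0,  0, -2]
(up to reordering of blocks).

Per-block formulas:
  For a 3×3 Jordan block J_3(-2): exp(t · J_3(-2)) = e^(-2t)·(I + t·N + (t^2/2)·N^2), where N is the 3×3 nilpotent shift.

After assembling e^{tJ} and conjugating by P, we get:

e^{tA} =
  [2*t*exp(-2*t) + exp(-2*t), -t^2*exp(-2*t)/2 - 2*t*exp(-2*t), -t*exp(-2*t)]
  [0, exp(-2*t), 0]
  [4*t*exp(-2*t), -t^2*exp(-2*t) - 3*t*exp(-2*t), -2*t*exp(-2*t) + exp(-2*t)]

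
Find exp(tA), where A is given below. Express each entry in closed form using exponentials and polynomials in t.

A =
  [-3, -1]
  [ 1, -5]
e^{tA} =
  [t*exp(-4*t) + exp(-4*t), -t*exp(-4*t)]
  [t*exp(-4*t), -t*exp(-4*t) + exp(-4*t)]

Strategy: write A = P · J · P⁻¹ where J is a Jordan canonical form, so e^{tA} = P · e^{tJ} · P⁻¹, and e^{tJ} can be computed block-by-block.

A has Jordan form
J =
  [-4,  1]
  [ 0, -4]
(up to reordering of blocks).

Per-block formulas:
  For a 2×2 Jordan block J_2(-4): exp(t · J_2(-4)) = e^(-4t)·(I + t·N), where N is the 2×2 nilpotent shift.

After assembling e^{tJ} and conjugating by P, we get:

e^{tA} =
  [t*exp(-4*t) + exp(-4*t), -t*exp(-4*t)]
  [t*exp(-4*t), -t*exp(-4*t) + exp(-4*t)]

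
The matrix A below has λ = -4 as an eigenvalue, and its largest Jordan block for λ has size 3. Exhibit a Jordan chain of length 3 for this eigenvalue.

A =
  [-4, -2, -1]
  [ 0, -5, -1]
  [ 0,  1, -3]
A Jordan chain for λ = -4 of length 3:
v_1 = (1, 0, 0)ᵀ
v_2 = (-2, -1, 1)ᵀ
v_3 = (0, 1, 0)ᵀ

Let N = A − (-4)·I. We want v_3 with N^3 v_3 = 0 but N^2 v_3 ≠ 0; then v_{j-1} := N · v_j for j = 3, …, 2.

Pick v_3 = (0, 1, 0)ᵀ.
Then v_2 = N · v_3 = (-2, -1, 1)ᵀ.
Then v_1 = N · v_2 = (1, 0, 0)ᵀ.

Sanity check: (A − (-4)·I) v_1 = (0, 0, 0)ᵀ = 0. ✓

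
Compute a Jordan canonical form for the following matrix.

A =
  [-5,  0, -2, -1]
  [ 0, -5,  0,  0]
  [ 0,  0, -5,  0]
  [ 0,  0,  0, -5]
J_2(-5) ⊕ J_1(-5) ⊕ J_1(-5)

The characteristic polynomial is
  det(x·I − A) = x^4 + 20*x^3 + 150*x^2 + 500*x + 625 = (x + 5)^4

Eigenvalues and multiplicities (the geometric multiplicity of λ is n − rank(A − λI), which equals the number of Jordan blocks for λ):
  λ = -5: algebraic multiplicity = 4, geometric multiplicity = 3

Determining the block sizes for each eigenvalue:
  λ = -5: 3 blocks summing to 4 forces exactly one block of size 2 and the rest size 1 → block sizes [2, 1, 1]

Assembling the blocks gives a Jordan form
J =
  [-5,  1,  0,  0]
  [ 0, -5,  0,  0]
  [ 0,  0, -5,  0]
  [ 0,  0,  0, -5]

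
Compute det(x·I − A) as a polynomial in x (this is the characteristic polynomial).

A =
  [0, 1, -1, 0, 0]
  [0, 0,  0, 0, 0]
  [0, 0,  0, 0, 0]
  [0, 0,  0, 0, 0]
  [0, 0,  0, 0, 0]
x^5

Expanding det(x·I − A) (e.g. by cofactor expansion or by noting that A is similar to its Jordan form J, which has the same characteristic polynomial as A) gives
  χ_A(x) = x^5
which factors as x^5. The eigenvalues (with algebraic multiplicities) are λ = 0 with multiplicity 5.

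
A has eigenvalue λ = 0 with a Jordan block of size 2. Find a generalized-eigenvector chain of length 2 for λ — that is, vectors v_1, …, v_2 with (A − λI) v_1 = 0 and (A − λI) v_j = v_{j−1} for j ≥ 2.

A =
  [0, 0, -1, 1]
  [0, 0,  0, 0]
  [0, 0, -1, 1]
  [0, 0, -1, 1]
A Jordan chain for λ = 0 of length 2:
v_1 = (-1, 0, -1, -1)ᵀ
v_2 = (0, 0, 1, 0)ᵀ

Let N = A − (0)·I. We want v_2 with N^2 v_2 = 0 but N^1 v_2 ≠ 0; then v_{j-1} := N · v_j for j = 2, …, 2.

Pick v_2 = (0, 0, 1, 0)ᵀ.
Then v_1 = N · v_2 = (-1, 0, -1, -1)ᵀ.

Sanity check: (A − (0)·I) v_1 = (0, 0, 0, 0)ᵀ = 0. ✓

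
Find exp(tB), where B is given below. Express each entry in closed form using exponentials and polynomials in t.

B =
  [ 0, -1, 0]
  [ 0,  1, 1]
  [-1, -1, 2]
e^{tB} =
  [t^2*exp(t)/2 - t*exp(t) + exp(t), t^2*exp(t)/2 - t*exp(t), -t^2*exp(t)/2]
  [-t^2*exp(t)/2, -t^2*exp(t)/2 + exp(t), t^2*exp(t)/2 + t*exp(t)]
  [-t*exp(t), -t*exp(t), t*exp(t) + exp(t)]

Strategy: write B = P · J · P⁻¹ where J is a Jordan canonical form, so e^{tB} = P · e^{tJ} · P⁻¹, and e^{tJ} can be computed block-by-block.

B has Jordan form
J =
  [1, 1, 0]
  [0, 1, 1]
  [0, 0, 1]
(up to reordering of blocks).

Per-block formulas:
  For a 3×3 Jordan block J_3(1): exp(t · J_3(1)) = e^(1t)·(I + t·N + (t^2/2)·N^2), where N is the 3×3 nilpotent shift.

After assembling e^{tJ} and conjugating by P, we get:

e^{tB} =
  [t^2*exp(t)/2 - t*exp(t) + exp(t), t^2*exp(t)/2 - t*exp(t), -t^2*exp(t)/2]
  [-t^2*exp(t)/2, -t^2*exp(t)/2 + exp(t), t^2*exp(t)/2 + t*exp(t)]
  [-t*exp(t), -t*exp(t), t*exp(t) + exp(t)]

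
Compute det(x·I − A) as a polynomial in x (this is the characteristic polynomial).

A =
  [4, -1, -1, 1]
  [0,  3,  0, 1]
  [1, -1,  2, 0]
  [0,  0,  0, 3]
x^4 - 12*x^3 + 54*x^2 - 108*x + 81

Expanding det(x·I − A) (e.g. by cofactor expansion or by noting that A is similar to its Jordan form J, which has the same characteristic polynomial as A) gives
  χ_A(x) = x^4 - 12*x^3 + 54*x^2 - 108*x + 81
which factors as (x - 3)^4. The eigenvalues (with algebraic multiplicities) are λ = 3 with multiplicity 4.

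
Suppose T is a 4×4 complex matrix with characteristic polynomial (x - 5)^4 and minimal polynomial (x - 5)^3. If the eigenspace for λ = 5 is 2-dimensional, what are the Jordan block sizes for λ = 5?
Block sizes for λ = 5: [3, 1]

Step 1 — from the characteristic polynomial, algebraic multiplicity of λ = 5 is 4. From dim ker(T − (5)·I) = 2, there are exactly 2 Jordan blocks for λ = 5.
Step 2 — from the minimal polynomial, the factor (x − 5)^3 tells us the largest block for λ = 5 has size 3.
Step 3 — with total size 4, 2 blocks, and largest block 3, the block sizes (in nonincreasing order) are [3, 1].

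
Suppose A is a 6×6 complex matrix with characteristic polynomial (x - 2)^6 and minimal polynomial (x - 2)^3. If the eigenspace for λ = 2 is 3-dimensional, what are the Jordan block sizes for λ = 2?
Block sizes for λ = 2: [3, 2, 1]

Step 1 — from the characteristic polynomial, algebraic multiplicity of λ = 2 is 6. From dim ker(A − (2)·I) = 3, there are exactly 3 Jordan blocks for λ = 2.
Step 2 — from the minimal polynomial, the factor (x − 2)^3 tells us the largest block for λ = 2 has size 3.
Step 3 — with total size 6, 3 blocks, and largest block 3, the block sizes (in nonincreasing order) are [3, 2, 1].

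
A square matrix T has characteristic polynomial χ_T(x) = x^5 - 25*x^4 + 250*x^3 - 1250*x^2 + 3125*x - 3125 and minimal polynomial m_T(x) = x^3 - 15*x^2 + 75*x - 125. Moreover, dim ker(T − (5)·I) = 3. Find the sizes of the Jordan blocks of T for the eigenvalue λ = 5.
Block sizes for λ = 5: [3, 1, 1]

Step 1 — from the characteristic polynomial, algebraic multiplicity of λ = 5 is 5. From dim ker(T − (5)·I) = 3, there are exactly 3 Jordan blocks for λ = 5.
Step 2 — from the minimal polynomial, the factor (x − 5)^3 tells us the largest block for λ = 5 has size 3.
Step 3 — with total size 5, 3 blocks, and largest block 3, the block sizes (in nonincreasing order) are [3, 1, 1].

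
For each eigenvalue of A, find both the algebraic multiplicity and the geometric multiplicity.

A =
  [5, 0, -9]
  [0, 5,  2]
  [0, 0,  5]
λ = 5: alg = 3, geom = 2

Step 1 — factor the characteristic polynomial to read off the algebraic multiplicities:
  χ_A(x) = (x - 5)^3

Step 2 — compute geometric multiplicities via the rank-nullity identity g(λ) = n − rank(A − λI):
  rank(A − (5)·I) = 1, so dim ker(A − (5)·I) = n − 1 = 2

Summary:
  λ = 5: algebraic multiplicity = 3, geometric multiplicity = 2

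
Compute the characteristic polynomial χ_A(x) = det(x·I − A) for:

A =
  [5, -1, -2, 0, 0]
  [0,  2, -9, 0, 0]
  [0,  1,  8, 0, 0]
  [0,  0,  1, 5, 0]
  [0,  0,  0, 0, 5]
x^5 - 25*x^4 + 250*x^3 - 1250*x^2 + 3125*x - 3125

Expanding det(x·I − A) (e.g. by cofactor expansion or by noting that A is similar to its Jordan form J, which has the same characteristic polynomial as A) gives
  χ_A(x) = x^5 - 25*x^4 + 250*x^3 - 1250*x^2 + 3125*x - 3125
which factors as (x - 5)^5. The eigenvalues (with algebraic multiplicities) are λ = 5 with multiplicity 5.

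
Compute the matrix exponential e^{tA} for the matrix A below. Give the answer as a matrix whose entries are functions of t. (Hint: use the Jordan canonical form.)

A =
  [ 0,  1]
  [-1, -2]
e^{tA} =
  [t*exp(-t) + exp(-t), t*exp(-t)]
  [-t*exp(-t), -t*exp(-t) + exp(-t)]

Strategy: write A = P · J · P⁻¹ where J is a Jordan canonical form, so e^{tA} = P · e^{tJ} · P⁻¹, and e^{tJ} can be computed block-by-block.

A has Jordan form
J =
  [-1,  1]
  [ 0, -1]
(up to reordering of blocks).

Per-block formulas:
  For a 2×2 Jordan block J_2(-1): exp(t · J_2(-1)) = e^(-1t)·(I + t·N), where N is the 2×2 nilpotent shift.

After assembling e^{tJ} and conjugating by P, we get:

e^{tA} =
  [t*exp(-t) + exp(-t), t*exp(-t)]
  [-t*exp(-t), -t*exp(-t) + exp(-t)]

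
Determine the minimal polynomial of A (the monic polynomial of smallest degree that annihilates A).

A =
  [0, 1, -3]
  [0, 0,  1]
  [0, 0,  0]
x^3

The characteristic polynomial is χ_A(x) = x^3, so the eigenvalues are known. The minimal polynomial is
  m_A(x) = Π_λ (x − λ)^{k_λ}
where k_λ is the size of the *largest* Jordan block for λ (equivalently, the smallest k with (A − λI)^k v = 0 for every generalised eigenvector v of λ).

  λ = 0: largest Jordan block has size 3, contributing (x − 0)^3

So m_A(x) = x^3 = x^3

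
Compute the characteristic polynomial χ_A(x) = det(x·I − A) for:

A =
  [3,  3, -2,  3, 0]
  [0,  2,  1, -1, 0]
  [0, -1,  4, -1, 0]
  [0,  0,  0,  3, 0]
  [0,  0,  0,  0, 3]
x^5 - 15*x^4 + 90*x^3 - 270*x^2 + 405*x - 243

Expanding det(x·I − A) (e.g. by cofactor expansion or by noting that A is similar to its Jordan form J, which has the same characteristic polynomial as A) gives
  χ_A(x) = x^5 - 15*x^4 + 90*x^3 - 270*x^2 + 405*x - 243
which factors as (x - 3)^5. The eigenvalues (with algebraic multiplicities) are λ = 3 with multiplicity 5.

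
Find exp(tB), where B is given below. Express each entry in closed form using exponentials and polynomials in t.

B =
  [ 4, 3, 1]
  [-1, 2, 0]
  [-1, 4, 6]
e^{tB} =
  [-2*t^2*exp(4*t) + exp(4*t), -t^2*exp(4*t) + 3*t*exp(4*t), t^2*exp(4*t) + t*exp(4*t)]
  [t^2*exp(4*t) - t*exp(4*t), t^2*exp(4*t)/2 - 2*t*exp(4*t) + exp(4*t), -t^2*exp(4*t)/2]
  [-3*t^2*exp(4*t) - t*exp(4*t), -3*t^2*exp(4*t)/2 + 4*t*exp(4*t), 3*t^2*exp(4*t)/2 + 2*t*exp(4*t) + exp(4*t)]

Strategy: write B = P · J · P⁻¹ where J is a Jordan canonical form, so e^{tB} = P · e^{tJ} · P⁻¹, and e^{tJ} can be computed block-by-block.

B has Jordan form
J =
  [4, 1, 0]
  [0, 4, 1]
  [0, 0, 4]
(up to reordering of blocks).

Per-block formulas:
  For a 3×3 Jordan block J_3(4): exp(t · J_3(4)) = e^(4t)·(I + t·N + (t^2/2)·N^2), where N is the 3×3 nilpotent shift.

After assembling e^{tJ} and conjugating by P, we get:

e^{tB} =
  [-2*t^2*exp(4*t) + exp(4*t), -t^2*exp(4*t) + 3*t*exp(4*t), t^2*exp(4*t) + t*exp(4*t)]
  [t^2*exp(4*t) - t*exp(4*t), t^2*exp(4*t)/2 - 2*t*exp(4*t) + exp(4*t), -t^2*exp(4*t)/2]
  [-3*t^2*exp(4*t) - t*exp(4*t), -3*t^2*exp(4*t)/2 + 4*t*exp(4*t), 3*t^2*exp(4*t)/2 + 2*t*exp(4*t) + exp(4*t)]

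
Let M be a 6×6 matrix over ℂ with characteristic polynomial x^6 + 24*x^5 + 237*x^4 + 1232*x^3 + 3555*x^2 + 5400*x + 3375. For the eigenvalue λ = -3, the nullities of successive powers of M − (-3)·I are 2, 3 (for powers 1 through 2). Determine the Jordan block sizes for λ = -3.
Block sizes for λ = -3: [2, 1]

From the dimensions of kernels of powers, the number of Jordan blocks of size at least j is d_j − d_{j−1} where d_j = dim ker(N^j) (with d_0 = 0). Computing the differences gives [2, 1].
The number of blocks of size exactly k is (#blocks of size ≥ k) − (#blocks of size ≥ k + 1), so the partition is: 1 block(s) of size 1, 1 block(s) of size 2.
In nonincreasing order the block sizes are [2, 1].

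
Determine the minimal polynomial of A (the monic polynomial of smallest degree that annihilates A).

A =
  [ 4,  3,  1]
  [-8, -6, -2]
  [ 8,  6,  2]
x^2

The characteristic polynomial is χ_A(x) = x^3, so the eigenvalues are known. The minimal polynomial is
  m_A(x) = Π_λ (x − λ)^{k_λ}
where k_λ is the size of the *largest* Jordan block for λ (equivalently, the smallest k with (A − λI)^k v = 0 for every generalised eigenvector v of λ).

  λ = 0: largest Jordan block has size 2, contributing (x − 0)^2

So m_A(x) = x^2 = x^2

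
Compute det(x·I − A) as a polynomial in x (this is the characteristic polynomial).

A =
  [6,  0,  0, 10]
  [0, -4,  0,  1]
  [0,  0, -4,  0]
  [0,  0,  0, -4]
x^4 + 6*x^3 - 24*x^2 - 224*x - 384

Expanding det(x·I − A) (e.g. by cofactor expansion or by noting that A is similar to its Jordan form J, which has the same characteristic polynomial as A) gives
  χ_A(x) = x^4 + 6*x^3 - 24*x^2 - 224*x - 384
which factors as (x - 6)*(x + 4)^3. The eigenvalues (with algebraic multiplicities) are λ = -4 with multiplicity 3, λ = 6 with multiplicity 1.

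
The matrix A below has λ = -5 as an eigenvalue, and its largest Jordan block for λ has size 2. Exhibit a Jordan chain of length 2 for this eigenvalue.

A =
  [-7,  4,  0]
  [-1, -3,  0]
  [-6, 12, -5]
A Jordan chain for λ = -5 of length 2:
v_1 = (-2, -1, -6)ᵀ
v_2 = (1, 0, 0)ᵀ

Let N = A − (-5)·I. We want v_2 with N^2 v_2 = 0 but N^1 v_2 ≠ 0; then v_{j-1} := N · v_j for j = 2, …, 2.

Pick v_2 = (1, 0, 0)ᵀ.
Then v_1 = N · v_2 = (-2, -1, -6)ᵀ.

Sanity check: (A − (-5)·I) v_1 = (0, 0, 0)ᵀ = 0. ✓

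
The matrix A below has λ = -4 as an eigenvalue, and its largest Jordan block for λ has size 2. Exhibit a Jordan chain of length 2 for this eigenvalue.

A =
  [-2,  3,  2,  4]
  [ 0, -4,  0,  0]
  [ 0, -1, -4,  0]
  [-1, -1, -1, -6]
A Jordan chain for λ = -4 of length 2:
v_1 = (2, 0, 0, -1)ᵀ
v_2 = (1, 0, 0, 0)ᵀ

Let N = A − (-4)·I. We want v_2 with N^2 v_2 = 0 but N^1 v_2 ≠ 0; then v_{j-1} := N · v_j for j = 2, …, 2.

Pick v_2 = (1, 0, 0, 0)ᵀ.
Then v_1 = N · v_2 = (2, 0, 0, -1)ᵀ.

Sanity check: (A − (-4)·I) v_1 = (0, 0, 0, 0)ᵀ = 0. ✓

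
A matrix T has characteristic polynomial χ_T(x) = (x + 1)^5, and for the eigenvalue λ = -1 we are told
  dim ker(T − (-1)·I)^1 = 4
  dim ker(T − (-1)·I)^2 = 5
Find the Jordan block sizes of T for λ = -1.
Block sizes for λ = -1: [2, 1, 1, 1]

From the dimensions of kernels of powers, the number of Jordan blocks of size at least j is d_j − d_{j−1} where d_j = dim ker(N^j) (with d_0 = 0). Computing the differences gives [4, 1].
The number of blocks of size exactly k is (#blocks of size ≥ k) − (#blocks of size ≥ k + 1), so the partition is: 3 block(s) of size 1, 1 block(s) of size 2.
In nonincreasing order the block sizes are [2, 1, 1, 1].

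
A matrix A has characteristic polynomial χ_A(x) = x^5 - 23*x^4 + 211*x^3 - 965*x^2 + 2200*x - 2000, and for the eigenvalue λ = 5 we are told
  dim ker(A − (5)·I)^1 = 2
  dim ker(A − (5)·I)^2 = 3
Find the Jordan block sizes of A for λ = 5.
Block sizes for λ = 5: [2, 1]

From the dimensions of kernels of powers, the number of Jordan blocks of size at least j is d_j − d_{j−1} where d_j = dim ker(N^j) (with d_0 = 0). Computing the differences gives [2, 1].
The number of blocks of size exactly k is (#blocks of size ≥ k) − (#blocks of size ≥ k + 1), so the partition is: 1 block(s) of size 1, 1 block(s) of size 2.
In nonincreasing order the block sizes are [2, 1].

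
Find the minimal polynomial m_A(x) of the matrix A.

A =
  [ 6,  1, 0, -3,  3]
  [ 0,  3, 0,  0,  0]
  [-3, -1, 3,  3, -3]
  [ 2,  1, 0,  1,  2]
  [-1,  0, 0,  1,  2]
x^2 - 6*x + 9

The characteristic polynomial is χ_A(x) = (x - 3)^5, so the eigenvalues are known. The minimal polynomial is
  m_A(x) = Π_λ (x − λ)^{k_λ}
where k_λ is the size of the *largest* Jordan block for λ (equivalently, the smallest k with (A − λI)^k v = 0 for every generalised eigenvector v of λ).

  λ = 3: largest Jordan block has size 2, contributing (x − 3)^2

So m_A(x) = (x - 3)^2 = x^2 - 6*x + 9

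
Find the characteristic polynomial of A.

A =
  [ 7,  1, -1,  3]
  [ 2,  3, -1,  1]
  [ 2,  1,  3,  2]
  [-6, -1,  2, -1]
x^4 - 12*x^3 + 54*x^2 - 108*x + 81

Expanding det(x·I − A) (e.g. by cofactor expansion or by noting that A is similar to its Jordan form J, which has the same characteristic polynomial as A) gives
  χ_A(x) = x^4 - 12*x^3 + 54*x^2 - 108*x + 81
which factors as (x - 3)^4. The eigenvalues (with algebraic multiplicities) are λ = 3 with multiplicity 4.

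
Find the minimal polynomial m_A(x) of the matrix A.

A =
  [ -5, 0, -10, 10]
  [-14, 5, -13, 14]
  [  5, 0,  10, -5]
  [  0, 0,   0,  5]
x^3 - 10*x^2 + 25*x

The characteristic polynomial is χ_A(x) = x*(x - 5)^3, so the eigenvalues are known. The minimal polynomial is
  m_A(x) = Π_λ (x − λ)^{k_λ}
where k_λ is the size of the *largest* Jordan block for λ (equivalently, the smallest k with (A − λI)^k v = 0 for every generalised eigenvector v of λ).

  λ = 0: largest Jordan block has size 1, contributing (x − 0)
  λ = 5: largest Jordan block has size 2, contributing (x − 5)^2

So m_A(x) = x*(x - 5)^2 = x^3 - 10*x^2 + 25*x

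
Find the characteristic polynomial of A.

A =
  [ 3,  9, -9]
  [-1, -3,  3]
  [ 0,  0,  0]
x^3

Expanding det(x·I − A) (e.g. by cofactor expansion or by noting that A is similar to its Jordan form J, which has the same characteristic polynomial as A) gives
  χ_A(x) = x^3
which factors as x^3. The eigenvalues (with algebraic multiplicities) are λ = 0 with multiplicity 3.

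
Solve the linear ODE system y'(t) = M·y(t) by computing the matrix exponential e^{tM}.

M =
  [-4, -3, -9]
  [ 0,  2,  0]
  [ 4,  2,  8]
e^{tM} =
  [-6*t*exp(2*t) + exp(2*t), -3*t*exp(2*t), -9*t*exp(2*t)]
  [0, exp(2*t), 0]
  [4*t*exp(2*t), 2*t*exp(2*t), 6*t*exp(2*t) + exp(2*t)]

Strategy: write M = P · J · P⁻¹ where J is a Jordan canonical form, so e^{tM} = P · e^{tJ} · P⁻¹, and e^{tJ} can be computed block-by-block.

M has Jordan form
J =
  [2, 1, 0]
  [0, 2, 0]
  [0, 0, 2]
(up to reordering of blocks).

Per-block formulas:
  For a 1×1 block at λ = 2: exp(t · [2]) = [e^(2t)].
  For a 2×2 Jordan block J_2(2): exp(t · J_2(2)) = e^(2t)·(I + t·N), where N is the 2×2 nilpotent shift.

After assembling e^{tJ} and conjugating by P, we get:

e^{tM} =
  [-6*t*exp(2*t) + exp(2*t), -3*t*exp(2*t), -9*t*exp(2*t)]
  [0, exp(2*t), 0]
  [4*t*exp(2*t), 2*t*exp(2*t), 6*t*exp(2*t) + exp(2*t)]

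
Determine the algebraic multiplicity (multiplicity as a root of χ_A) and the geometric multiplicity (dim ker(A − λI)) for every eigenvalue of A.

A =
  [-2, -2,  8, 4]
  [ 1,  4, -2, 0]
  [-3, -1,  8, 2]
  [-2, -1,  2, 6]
λ = 4: alg = 4, geom = 2

Step 1 — factor the characteristic polynomial to read off the algebraic multiplicities:
  χ_A(x) = (x - 4)^4

Step 2 — compute geometric multiplicities via the rank-nullity identity g(λ) = n − rank(A − λI):
  rank(A − (4)·I) = 2, so dim ker(A − (4)·I) = n − 2 = 2

Summary:
  λ = 4: algebraic multiplicity = 4, geometric multiplicity = 2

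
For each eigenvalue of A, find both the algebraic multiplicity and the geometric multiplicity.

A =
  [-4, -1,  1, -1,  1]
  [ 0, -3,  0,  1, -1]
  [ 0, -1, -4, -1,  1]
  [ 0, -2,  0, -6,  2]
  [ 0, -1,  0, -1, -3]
λ = -4: alg = 5, geom = 3

Step 1 — factor the characteristic polynomial to read off the algebraic multiplicities:
  χ_A(x) = (x + 4)^5

Step 2 — compute geometric multiplicities via the rank-nullity identity g(λ) = n − rank(A − λI):
  rank(A − (-4)·I) = 2, so dim ker(A − (-4)·I) = n − 2 = 3

Summary:
  λ = -4: algebraic multiplicity = 5, geometric multiplicity = 3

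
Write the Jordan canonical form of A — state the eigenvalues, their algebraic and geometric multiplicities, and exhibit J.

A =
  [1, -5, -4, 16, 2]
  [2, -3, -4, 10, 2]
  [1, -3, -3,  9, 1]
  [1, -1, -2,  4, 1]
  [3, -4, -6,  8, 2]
J_2(-1) ⊕ J_1(-1) ⊕ J_2(2)

The characteristic polynomial is
  det(x·I − A) = x^5 - x^4 - 5*x^3 + x^2 + 8*x + 4 = (x - 2)^2*(x + 1)^3

Eigenvalues and multiplicities (the geometric multiplicity of λ is n − rank(A − λI), which equals the number of Jordan blocks for λ):
  λ = -1: algebraic multiplicity = 3, geometric multiplicity = 2
  λ = 2: algebraic multiplicity = 2, geometric multiplicity = 1

Determining the block sizes for each eigenvalue:
  λ = -1: 2 blocks summing to 3 forces exactly one block of size 2 and the rest size 1 → block sizes [2, 1]
  λ = 2: one block (gm = 1), so the single block has size am = 2 → block sizes [2]

Assembling the blocks gives a Jordan form
J =
  [-1,  1,  0, 0, 0]
  [ 0, -1,  0, 0, 0]
  [ 0,  0, -1, 0, 0]
  [ 0,  0,  0, 2, 1]
  [ 0,  0,  0, 0, 2]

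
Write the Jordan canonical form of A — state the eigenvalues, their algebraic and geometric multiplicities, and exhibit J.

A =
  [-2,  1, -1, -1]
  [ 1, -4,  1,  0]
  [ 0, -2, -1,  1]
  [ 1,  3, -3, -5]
J_3(-3) ⊕ J_1(-3)

The characteristic polynomial is
  det(x·I − A) = x^4 + 12*x^3 + 54*x^2 + 108*x + 81 = (x + 3)^4

Eigenvalues and multiplicities (the geometric multiplicity of λ is n − rank(A − λI), which equals the number of Jordan blocks for λ):
  λ = -3: algebraic multiplicity = 4, geometric multiplicity = 2

Determining the block sizes for each eigenvalue:
  λ = -3: with am = 4 and gm = 2, the partition is not yet determined (e.g. several partitions of 4 into 2 parts exist). Let N = A − (-3)·I. Computing rank(N^1) = 2, rank(N^2) = 1, rank(N^3) = 0; the number of blocks of size ≥ j is rank(N^{j−1}) − rank(N^j), giving [2, 1, 1]. So we have 1 block(s) of size 3, 1 block(s) of size 1 → block sizes [3, 1]

Assembling the blocks gives a Jordan form
J =
  [-3,  1,  0,  0]
  [ 0, -3,  1,  0]
  [ 0,  0, -3,  0]
  [ 0,  0,  0, -3]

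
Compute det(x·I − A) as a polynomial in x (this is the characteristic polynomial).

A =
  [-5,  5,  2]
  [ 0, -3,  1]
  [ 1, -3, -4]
x^3 + 12*x^2 + 48*x + 64

Expanding det(x·I − A) (e.g. by cofactor expansion or by noting that A is similar to its Jordan form J, which has the same characteristic polynomial as A) gives
  χ_A(x) = x^3 + 12*x^2 + 48*x + 64
which factors as (x + 4)^3. The eigenvalues (with algebraic multiplicities) are λ = -4 with multiplicity 3.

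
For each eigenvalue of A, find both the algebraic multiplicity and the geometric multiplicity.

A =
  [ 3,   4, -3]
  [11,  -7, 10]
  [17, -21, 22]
λ = 6: alg = 3, geom = 1

Step 1 — factor the characteristic polynomial to read off the algebraic multiplicities:
  χ_A(x) = (x - 6)^3

Step 2 — compute geometric multiplicities via the rank-nullity identity g(λ) = n − rank(A − λI):
  rank(A − (6)·I) = 2, so dim ker(A − (6)·I) = n − 2 = 1

Summary:
  λ = 6: algebraic multiplicity = 3, geometric multiplicity = 1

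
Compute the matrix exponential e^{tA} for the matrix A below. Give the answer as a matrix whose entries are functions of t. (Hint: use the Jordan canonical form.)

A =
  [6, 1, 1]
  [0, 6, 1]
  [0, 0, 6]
e^{tA} =
  [exp(6*t), t*exp(6*t), t^2*exp(6*t)/2 + t*exp(6*t)]
  [0, exp(6*t), t*exp(6*t)]
  [0, 0, exp(6*t)]

Strategy: write A = P · J · P⁻¹ where J is a Jordan canonical form, so e^{tA} = P · e^{tJ} · P⁻¹, and e^{tJ} can be computed block-by-block.

A has Jordan form
J =
  [6, 1, 0]
  [0, 6, 1]
  [0, 0, 6]
(up to reordering of blocks).

Per-block formulas:
  For a 3×3 Jordan block J_3(6): exp(t · J_3(6)) = e^(6t)·(I + t·N + (t^2/2)·N^2), where N is the 3×3 nilpotent shift.

After assembling e^{tJ} and conjugating by P, we get:

e^{tA} =
  [exp(6*t), t*exp(6*t), t^2*exp(6*t)/2 + t*exp(6*t)]
  [0, exp(6*t), t*exp(6*t)]
  [0, 0, exp(6*t)]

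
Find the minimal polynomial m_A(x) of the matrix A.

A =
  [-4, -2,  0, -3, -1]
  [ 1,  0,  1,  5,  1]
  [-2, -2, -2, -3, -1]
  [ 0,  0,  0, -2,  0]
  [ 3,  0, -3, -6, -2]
x^3 + 6*x^2 + 12*x + 8

The characteristic polynomial is χ_A(x) = (x + 2)^5, so the eigenvalues are known. The minimal polynomial is
  m_A(x) = Π_λ (x − λ)^{k_λ}
where k_λ is the size of the *largest* Jordan block for λ (equivalently, the smallest k with (A − λI)^k v = 0 for every generalised eigenvector v of λ).

  λ = -2: largest Jordan block has size 3, contributing (x + 2)^3

So m_A(x) = (x + 2)^3 = x^3 + 6*x^2 + 12*x + 8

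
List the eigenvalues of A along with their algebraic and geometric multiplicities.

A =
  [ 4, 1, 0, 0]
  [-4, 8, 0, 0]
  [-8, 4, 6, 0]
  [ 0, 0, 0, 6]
λ = 6: alg = 4, geom = 3

Step 1 — factor the characteristic polynomial to read off the algebraic multiplicities:
  χ_A(x) = (x - 6)^4

Step 2 — compute geometric multiplicities via the rank-nullity identity g(λ) = n − rank(A − λI):
  rank(A − (6)·I) = 1, so dim ker(A − (6)·I) = n − 1 = 3

Summary:
  λ = 6: algebraic multiplicity = 4, geometric multiplicity = 3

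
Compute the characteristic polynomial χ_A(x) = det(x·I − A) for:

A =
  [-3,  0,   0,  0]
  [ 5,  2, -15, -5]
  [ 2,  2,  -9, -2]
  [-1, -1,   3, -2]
x^4 + 12*x^3 + 54*x^2 + 108*x + 81

Expanding det(x·I − A) (e.g. by cofactor expansion or by noting that A is similar to its Jordan form J, which has the same characteristic polynomial as A) gives
  χ_A(x) = x^4 + 12*x^3 + 54*x^2 + 108*x + 81
which factors as (x + 3)^4. The eigenvalues (with algebraic multiplicities) are λ = -3 with multiplicity 4.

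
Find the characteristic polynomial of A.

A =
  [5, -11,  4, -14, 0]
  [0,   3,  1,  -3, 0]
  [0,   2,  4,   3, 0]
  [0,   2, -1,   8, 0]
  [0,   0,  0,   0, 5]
x^5 - 25*x^4 + 250*x^3 - 1250*x^2 + 3125*x - 3125

Expanding det(x·I − A) (e.g. by cofactor expansion or by noting that A is similar to its Jordan form J, which has the same characteristic polynomial as A) gives
  χ_A(x) = x^5 - 25*x^4 + 250*x^3 - 1250*x^2 + 3125*x - 3125
which factors as (x - 5)^5. The eigenvalues (with algebraic multiplicities) are λ = 5 with multiplicity 5.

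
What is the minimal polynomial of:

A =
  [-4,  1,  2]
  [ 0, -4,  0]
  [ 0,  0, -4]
x^2 + 8*x + 16

The characteristic polynomial is χ_A(x) = (x + 4)^3, so the eigenvalues are known. The minimal polynomial is
  m_A(x) = Π_λ (x − λ)^{k_λ}
where k_λ is the size of the *largest* Jordan block for λ (equivalently, the smallest k with (A − λI)^k v = 0 for every generalised eigenvector v of λ).

  λ = -4: largest Jordan block has size 2, contributing (x + 4)^2

So m_A(x) = (x + 4)^2 = x^2 + 8*x + 16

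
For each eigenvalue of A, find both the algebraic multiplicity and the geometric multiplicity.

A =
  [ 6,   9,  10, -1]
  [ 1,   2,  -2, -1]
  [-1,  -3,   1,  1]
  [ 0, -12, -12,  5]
λ = -1: alg = 1, geom = 1; λ = 5: alg = 3, geom = 2

Step 1 — factor the characteristic polynomial to read off the algebraic multiplicities:
  χ_A(x) = (x - 5)^3*(x + 1)

Step 2 — compute geometric multiplicities via the rank-nullity identity g(λ) = n − rank(A − λI):
  rank(A − (-1)·I) = 3, so dim ker(A − (-1)·I) = n − 3 = 1
  rank(A − (5)·I) = 2, so dim ker(A − (5)·I) = n − 2 = 2

Summary:
  λ = -1: algebraic multiplicity = 1, geometric multiplicity = 1
  λ = 5: algebraic multiplicity = 3, geometric multiplicity = 2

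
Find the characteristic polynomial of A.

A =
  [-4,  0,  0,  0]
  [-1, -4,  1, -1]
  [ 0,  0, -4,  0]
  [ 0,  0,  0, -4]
x^4 + 16*x^3 + 96*x^2 + 256*x + 256

Expanding det(x·I − A) (e.g. by cofactor expansion or by noting that A is similar to its Jordan form J, which has the same characteristic polynomial as A) gives
  χ_A(x) = x^4 + 16*x^3 + 96*x^2 + 256*x + 256
which factors as (x + 4)^4. The eigenvalues (with algebraic multiplicities) are λ = -4 with multiplicity 4.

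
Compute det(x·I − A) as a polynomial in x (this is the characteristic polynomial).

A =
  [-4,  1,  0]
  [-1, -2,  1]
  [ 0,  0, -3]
x^3 + 9*x^2 + 27*x + 27

Expanding det(x·I − A) (e.g. by cofactor expansion or by noting that A is similar to its Jordan form J, which has the same characteristic polynomial as A) gives
  χ_A(x) = x^3 + 9*x^2 + 27*x + 27
which factors as (x + 3)^3. The eigenvalues (with algebraic multiplicities) are λ = -3 with multiplicity 3.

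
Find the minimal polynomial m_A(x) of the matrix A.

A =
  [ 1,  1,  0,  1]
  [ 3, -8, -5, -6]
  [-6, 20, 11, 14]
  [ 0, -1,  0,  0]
x^3 - 3*x^2 + 3*x - 1

The characteristic polynomial is χ_A(x) = (x - 1)^4, so the eigenvalues are known. The minimal polynomial is
  m_A(x) = Π_λ (x − λ)^{k_λ}
where k_λ is the size of the *largest* Jordan block for λ (equivalently, the smallest k with (A − λI)^k v = 0 for every generalised eigenvector v of λ).

  λ = 1: largest Jordan block has size 3, contributing (x − 1)^3

So m_A(x) = (x - 1)^3 = x^3 - 3*x^2 + 3*x - 1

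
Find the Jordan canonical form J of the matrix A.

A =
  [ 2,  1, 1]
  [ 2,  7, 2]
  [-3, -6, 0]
J_3(3)

The characteristic polynomial is
  det(x·I − A) = x^3 - 9*x^2 + 27*x - 27 = (x - 3)^3

Eigenvalues and multiplicities (the geometric multiplicity of λ is n − rank(A − λI), which equals the number of Jordan blocks for λ):
  λ = 3: algebraic multiplicity = 3, geometric multiplicity = 1

Determining the block sizes for each eigenvalue:
  λ = 3: one block (gm = 1), so the single block has size am = 3 → block sizes [3]

Assembling the blocks gives a Jordan form
J =
  [3, 1, 0]
  [0, 3, 1]
  [0, 0, 3]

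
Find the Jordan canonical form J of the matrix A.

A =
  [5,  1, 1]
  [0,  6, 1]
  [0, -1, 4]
J_2(5) ⊕ J_1(5)

The characteristic polynomial is
  det(x·I − A) = x^3 - 15*x^2 + 75*x - 125 = (x - 5)^3

Eigenvalues and multiplicities (the geometric multiplicity of λ is n − rank(A − λI), which equals the number of Jordan blocks for λ):
  λ = 5: algebraic multiplicity = 3, geometric multiplicity = 2

Determining the block sizes for each eigenvalue:
  λ = 5: 2 blocks summing to 3 forces exactly one block of size 2 and the rest size 1 → block sizes [2, 1]

Assembling the blocks gives a Jordan form
J =
  [5, 1, 0]
  [0, 5, 0]
  [0, 0, 5]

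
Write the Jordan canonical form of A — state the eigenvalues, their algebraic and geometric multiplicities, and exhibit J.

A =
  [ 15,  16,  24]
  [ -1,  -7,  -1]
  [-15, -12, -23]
J_3(-5)

The characteristic polynomial is
  det(x·I − A) = x^3 + 15*x^2 + 75*x + 125 = (x + 5)^3

Eigenvalues and multiplicities (the geometric multiplicity of λ is n − rank(A − λI), which equals the number of Jordan blocks for λ):
  λ = -5: algebraic multiplicity = 3, geometric multiplicity = 1

Determining the block sizes for each eigenvalue:
  λ = -5: one block (gm = 1), so the single block has size am = 3 → block sizes [3]

Assembling the blocks gives a Jordan form
J =
  [-5,  1,  0]
  [ 0, -5,  1]
  [ 0,  0, -5]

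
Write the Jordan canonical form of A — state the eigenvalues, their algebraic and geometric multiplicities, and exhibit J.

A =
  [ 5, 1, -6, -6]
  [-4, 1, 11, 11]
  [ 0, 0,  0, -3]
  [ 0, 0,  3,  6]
J_3(3) ⊕ J_1(3)

The characteristic polynomial is
  det(x·I − A) = x^4 - 12*x^3 + 54*x^2 - 108*x + 81 = (x - 3)^4

Eigenvalues and multiplicities (the geometric multiplicity of λ is n − rank(A − λI), which equals the number of Jordan blocks for λ):
  λ = 3: algebraic multiplicity = 4, geometric multiplicity = 2

Determining the block sizes for each eigenvalue:
  λ = 3: with am = 4 and gm = 2, the partition is not yet determined (e.g. several partitions of 4 into 2 parts exist). Let N = A − (3)·I. Computing rank(N^1) = 2, rank(N^2) = 1, rank(N^3) = 0; the number of blocks of size ≥ j is rank(N^{j−1}) − rank(N^j), giving [2, 1, 1]. So we have 1 block(s) of size 3, 1 block(s) of size 1 → block sizes [3, 1]

Assembling the blocks gives a Jordan form
J =
  [3, 1, 0, 0]
  [0, 3, 1, 0]
  [0, 0, 3, 0]
  [0, 0, 0, 3]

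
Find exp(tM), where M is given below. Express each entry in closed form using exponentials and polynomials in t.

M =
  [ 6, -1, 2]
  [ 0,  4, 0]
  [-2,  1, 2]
e^{tM} =
  [2*t*exp(4*t) + exp(4*t), -t*exp(4*t), 2*t*exp(4*t)]
  [0, exp(4*t), 0]
  [-2*t*exp(4*t), t*exp(4*t), -2*t*exp(4*t) + exp(4*t)]

Strategy: write M = P · J · P⁻¹ where J is a Jordan canonical form, so e^{tM} = P · e^{tJ} · P⁻¹, and e^{tJ} can be computed block-by-block.

M has Jordan form
J =
  [4, 1, 0]
  [0, 4, 0]
  [0, 0, 4]
(up to reordering of blocks).

Per-block formulas:
  For a 2×2 Jordan block J_2(4): exp(t · J_2(4)) = e^(4t)·(I + t·N), where N is the 2×2 nilpotent shift.
  For a 1×1 block at λ = 4: exp(t · [4]) = [e^(4t)].

After assembling e^{tJ} and conjugating by P, we get:

e^{tM} =
  [2*t*exp(4*t) + exp(4*t), -t*exp(4*t), 2*t*exp(4*t)]
  [0, exp(4*t), 0]
  [-2*t*exp(4*t), t*exp(4*t), -2*t*exp(4*t) + exp(4*t)]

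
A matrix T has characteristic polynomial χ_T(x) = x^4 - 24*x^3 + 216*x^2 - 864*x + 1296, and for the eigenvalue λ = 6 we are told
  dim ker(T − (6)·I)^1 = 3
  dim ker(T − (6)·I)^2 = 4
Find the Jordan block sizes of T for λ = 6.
Block sizes for λ = 6: [2, 1, 1]

From the dimensions of kernels of powers, the number of Jordan blocks of size at least j is d_j − d_{j−1} where d_j = dim ker(N^j) (with d_0 = 0). Computing the differences gives [3, 1].
The number of blocks of size exactly k is (#blocks of size ≥ k) − (#blocks of size ≥ k + 1), so the partition is: 2 block(s) of size 1, 1 block(s) of size 2.
In nonincreasing order the block sizes are [2, 1, 1].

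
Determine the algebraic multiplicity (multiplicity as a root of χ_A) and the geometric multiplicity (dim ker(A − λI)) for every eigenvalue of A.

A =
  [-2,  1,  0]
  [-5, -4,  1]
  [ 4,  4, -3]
λ = -3: alg = 3, geom = 1

Step 1 — factor the characteristic polynomial to read off the algebraic multiplicities:
  χ_A(x) = (x + 3)^3

Step 2 — compute geometric multiplicities via the rank-nullity identity g(λ) = n − rank(A − λI):
  rank(A − (-3)·I) = 2, so dim ker(A − (-3)·I) = n − 2 = 1

Summary:
  λ = -3: algebraic multiplicity = 3, geometric multiplicity = 1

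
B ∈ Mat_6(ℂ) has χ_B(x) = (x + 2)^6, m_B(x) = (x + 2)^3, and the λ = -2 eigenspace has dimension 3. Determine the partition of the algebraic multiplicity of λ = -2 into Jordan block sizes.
Block sizes for λ = -2: [3, 2, 1]

Step 1 — from the characteristic polynomial, algebraic multiplicity of λ = -2 is 6. From dim ker(B − (-2)·I) = 3, there are exactly 3 Jordan blocks for λ = -2.
Step 2 — from the minimal polynomial, the factor (x + 2)^3 tells us the largest block for λ = -2 has size 3.
Step 3 — with total size 6, 3 blocks, and largest block 3, the block sizes (in nonincreasing order) are [3, 2, 1].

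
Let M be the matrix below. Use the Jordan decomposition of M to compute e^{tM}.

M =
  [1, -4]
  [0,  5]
e^{tM} =
  [exp(t), -exp(5*t) + exp(t)]
  [0, exp(5*t)]

Strategy: write M = P · J · P⁻¹ where J is a Jordan canonical form, so e^{tM} = P · e^{tJ} · P⁻¹, and e^{tJ} can be computed block-by-block.

M has Jordan form
J =
  [1, 0]
  [0, 5]
(up to reordering of blocks).

Per-block formulas:
  For a 1×1 block at λ = 5: exp(t · [5]) = [e^(5t)].
  For a 1×1 block at λ = 1: exp(t · [1]) = [e^(1t)].

After assembling e^{tJ} and conjugating by P, we get:

e^{tM} =
  [exp(t), -exp(5*t) + exp(t)]
  [0, exp(5*t)]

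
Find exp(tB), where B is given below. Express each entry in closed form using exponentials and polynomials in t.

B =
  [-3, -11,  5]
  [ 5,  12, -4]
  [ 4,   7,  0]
e^{tB} =
  [t^2*exp(3*t)/2 - 6*t*exp(3*t) + exp(3*t), t^2*exp(3*t) - 11*t*exp(3*t), -t^2*exp(3*t)/2 + 5*t*exp(3*t)]
  [-t^2*exp(3*t)/2 + 5*t*exp(3*t), -t^2*exp(3*t) + 9*t*exp(3*t) + exp(3*t), t^2*exp(3*t)/2 - 4*t*exp(3*t)]
  [-t^2*exp(3*t)/2 + 4*t*exp(3*t), -t^2*exp(3*t) + 7*t*exp(3*t), t^2*exp(3*t)/2 - 3*t*exp(3*t) + exp(3*t)]

Strategy: write B = P · J · P⁻¹ where J is a Jordan canonical form, so e^{tB} = P · e^{tJ} · P⁻¹, and e^{tJ} can be computed block-by-block.

B has Jordan form
J =
  [3, 1, 0]
  [0, 3, 1]
  [0, 0, 3]
(up to reordering of blocks).

Per-block formulas:
  For a 3×3 Jordan block J_3(3): exp(t · J_3(3)) = e^(3t)·(I + t·N + (t^2/2)·N^2), where N is the 3×3 nilpotent shift.

After assembling e^{tJ} and conjugating by P, we get:

e^{tB} =
  [t^2*exp(3*t)/2 - 6*t*exp(3*t) + exp(3*t), t^2*exp(3*t) - 11*t*exp(3*t), -t^2*exp(3*t)/2 + 5*t*exp(3*t)]
  [-t^2*exp(3*t)/2 + 5*t*exp(3*t), -t^2*exp(3*t) + 9*t*exp(3*t) + exp(3*t), t^2*exp(3*t)/2 - 4*t*exp(3*t)]
  [-t^2*exp(3*t)/2 + 4*t*exp(3*t), -t^2*exp(3*t) + 7*t*exp(3*t), t^2*exp(3*t)/2 - 3*t*exp(3*t) + exp(3*t)]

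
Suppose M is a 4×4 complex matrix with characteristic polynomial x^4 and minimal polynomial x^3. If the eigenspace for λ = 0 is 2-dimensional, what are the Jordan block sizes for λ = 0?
Block sizes for λ = 0: [3, 1]

Step 1 — from the characteristic polynomial, algebraic multiplicity of λ = 0 is 4. From dim ker(M − (0)·I) = 2, there are exactly 2 Jordan blocks for λ = 0.
Step 2 — from the minimal polynomial, the factor (x − 0)^3 tells us the largest block for λ = 0 has size 3.
Step 3 — with total size 4, 2 blocks, and largest block 3, the block sizes (in nonincreasing order) are [3, 1].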